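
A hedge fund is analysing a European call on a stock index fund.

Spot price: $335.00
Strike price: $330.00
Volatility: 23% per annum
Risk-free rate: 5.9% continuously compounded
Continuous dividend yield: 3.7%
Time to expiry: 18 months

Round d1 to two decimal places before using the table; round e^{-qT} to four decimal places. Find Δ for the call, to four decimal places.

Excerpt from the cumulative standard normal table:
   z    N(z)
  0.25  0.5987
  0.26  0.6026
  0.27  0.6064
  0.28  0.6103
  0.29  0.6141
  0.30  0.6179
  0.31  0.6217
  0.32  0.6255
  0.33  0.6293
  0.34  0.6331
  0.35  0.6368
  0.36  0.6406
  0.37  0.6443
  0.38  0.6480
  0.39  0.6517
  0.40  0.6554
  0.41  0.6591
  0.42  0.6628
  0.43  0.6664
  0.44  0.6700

0.5881

σ√T = 0.23·√1.5 = 0.2817
d₁ = [ln(335/330) + (0.059 − 0.037 + ½·0.23²)·1.5] / (σ√T) = (0.0150 + 0.0727) / 0.2817 = 0.3114 ≈ 0.31
N(d₁) = N(0.31) = 0.6217
Δ_call = exp(−qT)·N(d₁) = 0.9460·0.6217 = 0.5881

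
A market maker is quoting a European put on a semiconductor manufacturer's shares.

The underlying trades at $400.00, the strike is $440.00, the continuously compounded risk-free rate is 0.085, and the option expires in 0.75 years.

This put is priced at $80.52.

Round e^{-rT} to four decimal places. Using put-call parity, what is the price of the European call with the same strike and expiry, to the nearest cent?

$67.71

exp(−rT) = exp(−0.085·0.75) = 0.9382
Put-call parity: C − P = S − K·e^(−rT) = 400 − 440·0.9382 = 400 − 412.8080 = -12.8080
C = P + (C − P) = 80.52 + (-12.8080) = 67.7120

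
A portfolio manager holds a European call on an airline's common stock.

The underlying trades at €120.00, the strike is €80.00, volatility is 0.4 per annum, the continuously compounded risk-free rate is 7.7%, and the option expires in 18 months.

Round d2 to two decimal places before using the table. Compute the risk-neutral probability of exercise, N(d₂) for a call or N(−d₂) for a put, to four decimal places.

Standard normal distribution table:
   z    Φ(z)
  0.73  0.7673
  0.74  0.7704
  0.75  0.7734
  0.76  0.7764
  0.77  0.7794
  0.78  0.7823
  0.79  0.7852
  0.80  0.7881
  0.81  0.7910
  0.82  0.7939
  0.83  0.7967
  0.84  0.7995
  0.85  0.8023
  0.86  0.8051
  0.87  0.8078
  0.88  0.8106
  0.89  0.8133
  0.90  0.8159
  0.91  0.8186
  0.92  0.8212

T = 1.5;  σ√T = 0.4899
ln(S/K) + (r + σ²/2)T = ln(120/80) + (0.077 + 0.4²/2)·1.5 = 0.4055 + 0.2355 = 0.6410
d₁ = 0.6410 / 0.4899 = 1.3084 which rounds to 1.31
d₂ = d₁ − σ√T = 1.3084 − 0.4899 = 0.8185 which rounds to 0.82
Pr(exercise) under Q = N(d₂) = 0.7939

0.7939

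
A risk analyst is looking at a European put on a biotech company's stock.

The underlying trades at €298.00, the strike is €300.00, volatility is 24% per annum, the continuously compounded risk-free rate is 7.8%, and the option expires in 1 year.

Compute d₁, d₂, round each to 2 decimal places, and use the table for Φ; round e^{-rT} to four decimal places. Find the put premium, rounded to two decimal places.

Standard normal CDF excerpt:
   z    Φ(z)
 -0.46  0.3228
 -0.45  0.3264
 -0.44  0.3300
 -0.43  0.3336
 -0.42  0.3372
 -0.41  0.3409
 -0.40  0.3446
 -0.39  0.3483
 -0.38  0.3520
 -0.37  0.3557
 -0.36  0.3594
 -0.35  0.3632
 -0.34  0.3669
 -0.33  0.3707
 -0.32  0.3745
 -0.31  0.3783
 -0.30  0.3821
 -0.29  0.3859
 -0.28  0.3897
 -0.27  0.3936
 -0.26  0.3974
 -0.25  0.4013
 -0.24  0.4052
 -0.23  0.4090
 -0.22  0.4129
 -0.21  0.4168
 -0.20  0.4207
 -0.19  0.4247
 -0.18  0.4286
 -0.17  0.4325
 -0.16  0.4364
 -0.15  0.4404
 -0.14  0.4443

σ√T = 0.24 × 1.0000 = 0.2400
d₁ = [ln(298/300) + (0.078 + 0.24²/2)·1] / 0.2400 = [-0.0067 + 0.1068] / 0.2400 = 0.4171 which rounds to 0.42
d₂ = d₁ − σ√T = 0.4171 − 0.2400 = 0.1771 which rounds to 0.18
e^(−rT) = e^(−0.078·1) = 0.9250
N(−d₂) = N(-0.18) = 0.4286;  N(−d₁) = N(-0.42) = 0.3372
P = 300·0.9250·0.4286 − 298·0.3372 = 118.9365 − 100.4856 = 18.4509

€18.45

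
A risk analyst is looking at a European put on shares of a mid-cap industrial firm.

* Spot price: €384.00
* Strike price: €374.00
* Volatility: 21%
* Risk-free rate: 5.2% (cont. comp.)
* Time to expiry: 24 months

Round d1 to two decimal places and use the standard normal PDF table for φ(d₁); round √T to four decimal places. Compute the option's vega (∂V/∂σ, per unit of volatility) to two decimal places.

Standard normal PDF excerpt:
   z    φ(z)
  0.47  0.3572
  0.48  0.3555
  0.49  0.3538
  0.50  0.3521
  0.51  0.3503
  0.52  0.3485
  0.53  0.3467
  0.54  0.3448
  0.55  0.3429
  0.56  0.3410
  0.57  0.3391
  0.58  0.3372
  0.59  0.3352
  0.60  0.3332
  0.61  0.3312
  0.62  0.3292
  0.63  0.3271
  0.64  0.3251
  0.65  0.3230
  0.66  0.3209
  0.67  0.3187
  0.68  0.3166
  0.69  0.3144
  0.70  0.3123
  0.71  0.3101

182.03

σ√T = 0.21·√2 = 0.2970
ln(S/K) + (r + σ²/2)T = ln(384/374) + (0.052 + 0.21²/2)·2 = 0.0264 + 0.1481 = 0.1745
d₁ = 0.1745 / 0.2970 = 0.5875 ⇒ 0.59
√T = √2 = 1.4142
φ(d₁) = φ(0.59) = 0.3352
vega = S·φ(d₁)·√T = 384·0.3352·1.4142 = 182.0313
(Vega is the same for a European call and put with the same parameters.)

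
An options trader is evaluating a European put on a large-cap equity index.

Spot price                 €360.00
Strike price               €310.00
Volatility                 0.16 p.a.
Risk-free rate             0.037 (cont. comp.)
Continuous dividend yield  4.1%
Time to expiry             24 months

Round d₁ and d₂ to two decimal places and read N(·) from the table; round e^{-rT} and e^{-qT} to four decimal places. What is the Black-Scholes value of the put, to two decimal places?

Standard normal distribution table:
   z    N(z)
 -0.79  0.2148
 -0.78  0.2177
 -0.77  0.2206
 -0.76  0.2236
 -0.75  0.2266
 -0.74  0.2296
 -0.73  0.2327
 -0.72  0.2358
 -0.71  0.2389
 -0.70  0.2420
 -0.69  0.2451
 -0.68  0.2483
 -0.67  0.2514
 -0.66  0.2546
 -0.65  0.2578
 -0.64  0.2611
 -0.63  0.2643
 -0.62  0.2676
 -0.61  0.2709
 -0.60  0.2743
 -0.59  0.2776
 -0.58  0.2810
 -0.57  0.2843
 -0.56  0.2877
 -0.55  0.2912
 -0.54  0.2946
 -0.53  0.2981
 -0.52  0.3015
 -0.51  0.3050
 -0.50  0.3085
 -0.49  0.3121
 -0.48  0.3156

€11.66

σ√T = 0.16·√2 = 0.2263
d₁ = [ln(360/310) + (0.037 − 0.041 + 0.16²/2)·2] / 0.2263 = [0.1495 + 0.0176] / 0.2263 = 0.7386 ≈ 0.74
d₂ = d₁ − σ√T = 0.7386 − 0.2263 = 0.5124 ≈ 0.51
e^(−qT) = e^(−0.041·2) = 0.9213;  e^(−rT) = e^(−0.037·2) = 0.9287
N(−d₂) = N(-0.51) = 0.3050;  N(−d₁) = N(-0.74) = 0.2296
P = 310·0.9287·0.3050 − 360·0.9213·0.2296 = 87.8086 − 76.1510 = 11.6576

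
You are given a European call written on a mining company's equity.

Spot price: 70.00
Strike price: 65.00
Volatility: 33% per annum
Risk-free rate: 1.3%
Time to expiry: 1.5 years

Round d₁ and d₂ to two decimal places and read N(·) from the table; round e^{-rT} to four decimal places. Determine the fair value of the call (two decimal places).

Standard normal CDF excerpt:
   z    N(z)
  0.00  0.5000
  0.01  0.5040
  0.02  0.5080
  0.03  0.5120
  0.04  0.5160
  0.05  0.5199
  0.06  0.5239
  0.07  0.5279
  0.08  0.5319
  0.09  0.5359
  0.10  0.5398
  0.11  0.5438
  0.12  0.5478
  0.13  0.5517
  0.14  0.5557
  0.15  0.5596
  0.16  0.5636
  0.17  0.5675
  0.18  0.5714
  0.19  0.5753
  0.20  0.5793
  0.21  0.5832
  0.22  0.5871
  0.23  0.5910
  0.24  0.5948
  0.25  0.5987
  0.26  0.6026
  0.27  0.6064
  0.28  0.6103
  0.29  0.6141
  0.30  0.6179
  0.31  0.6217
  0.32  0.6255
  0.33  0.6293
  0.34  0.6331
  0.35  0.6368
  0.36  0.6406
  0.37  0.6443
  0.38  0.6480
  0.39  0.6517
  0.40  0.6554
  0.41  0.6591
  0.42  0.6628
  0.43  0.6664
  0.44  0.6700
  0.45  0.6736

σ√T = 0.33 × 1.2247 = 0.4042
d₁ = [ln(70/65) + (0.013 + ½·0.33²)·1.5] / (σ√T) = (0.0741 + 0.1012) / 0.4042 = 0.4337 which rounds to 0.43
d₂ = 0.4337 − 0.4042 = 0.0295 which rounds to 0.03
exp(−rT) = exp(−0.013·1.5) = 0.9807
N(d₁) = N(0.43) = 0.6664;  N(d₂) = N(0.03) = 0.5120
C = 70·0.6664 − 65·0.9807·0.5120 = 46.6480 − 32.6377 = 14.0103

14.01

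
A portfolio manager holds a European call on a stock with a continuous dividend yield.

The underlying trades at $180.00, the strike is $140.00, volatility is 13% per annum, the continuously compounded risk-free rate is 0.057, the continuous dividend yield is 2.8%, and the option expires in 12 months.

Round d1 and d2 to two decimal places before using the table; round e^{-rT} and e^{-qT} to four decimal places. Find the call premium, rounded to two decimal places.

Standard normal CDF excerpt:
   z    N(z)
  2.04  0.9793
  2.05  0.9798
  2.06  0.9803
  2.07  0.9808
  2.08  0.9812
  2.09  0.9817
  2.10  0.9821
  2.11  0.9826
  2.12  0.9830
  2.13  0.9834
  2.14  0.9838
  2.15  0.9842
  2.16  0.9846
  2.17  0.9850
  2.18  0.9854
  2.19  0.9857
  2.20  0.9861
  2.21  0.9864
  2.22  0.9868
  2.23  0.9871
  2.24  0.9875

$42.90

σ√T = 0.13·√1 = 0.1300
d₁ = [ln(180/140) + (0.057 − 0.028 + ½·0.13²)·1] / (σ√T) = (0.2513 + 0.0375) / 0.1300 = 2.2213 ≈ 2.22
d₂ = 2.2213 − 0.1300 = 2.0913 ≈ 2.09
exp(−qT) = exp(−0.028·1) = 0.9724;  exp(−rT) = exp(−0.057·1) = 0.9446
N(d₁) = N(2.22) = 0.9868;  N(d₂) = N(2.09) = 0.9817
C = 180·0.9724·0.9868 − 140·0.9446·0.9817 = 172.7216 − 129.8239 = 42.8976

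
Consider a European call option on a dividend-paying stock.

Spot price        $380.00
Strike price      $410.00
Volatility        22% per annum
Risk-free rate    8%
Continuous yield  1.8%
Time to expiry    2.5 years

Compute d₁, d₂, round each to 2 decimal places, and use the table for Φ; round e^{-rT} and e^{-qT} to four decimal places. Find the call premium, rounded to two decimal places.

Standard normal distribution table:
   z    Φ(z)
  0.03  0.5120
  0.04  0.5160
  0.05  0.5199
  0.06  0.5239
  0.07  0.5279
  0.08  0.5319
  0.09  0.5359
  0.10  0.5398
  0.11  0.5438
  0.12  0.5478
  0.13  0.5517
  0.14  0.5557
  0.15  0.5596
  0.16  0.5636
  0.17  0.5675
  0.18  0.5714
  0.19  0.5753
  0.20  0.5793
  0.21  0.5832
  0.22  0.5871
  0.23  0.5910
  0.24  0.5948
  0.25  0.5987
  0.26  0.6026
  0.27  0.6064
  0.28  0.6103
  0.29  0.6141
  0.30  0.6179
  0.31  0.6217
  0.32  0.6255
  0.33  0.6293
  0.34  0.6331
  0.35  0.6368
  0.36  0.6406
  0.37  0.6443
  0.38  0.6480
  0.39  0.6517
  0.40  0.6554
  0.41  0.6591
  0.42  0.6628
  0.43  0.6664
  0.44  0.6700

σ√T = 0.22 × 1.5811 = 0.3479
d₁ = [ln(380/410) + (0.08 − 0.018 + ½·0.22²)·2.5] / (σ√T) = (-0.0760 + 0.2155) / 0.3479 = 0.4011 → 0.40
d₂ = 0.4011 − 0.3479 = 0.0532 → 0.05
exp(−qT) = exp(−0.018·2.5) = 0.9560;  exp(−rT) = exp(−0.08·2.5) = 0.8187
N(d₁) = N(0.40) = 0.6554;  N(d₂) = N(0.05) = 0.5199
C = 380·0.9560·0.6554 − 410·0.8187·0.5199 = 238.0937 − 174.5133 = 63.5804

$63.58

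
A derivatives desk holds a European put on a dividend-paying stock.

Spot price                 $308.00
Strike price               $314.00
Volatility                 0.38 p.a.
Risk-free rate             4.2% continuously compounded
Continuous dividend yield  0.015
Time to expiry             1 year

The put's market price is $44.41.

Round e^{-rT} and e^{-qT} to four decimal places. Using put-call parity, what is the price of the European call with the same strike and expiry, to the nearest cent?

e^(−qT) = e^(−0.015·1) = 0.9851;  e^(−rT) = e^(−0.042·1) = 0.9589
Put-call parity: C − P = S·e^(−qT) − K·e^(−rT) = 308·0.9851 − 314·0.9589 = 303.4108 − 301.0946 = 2.3162
C = P + (C − P) = 44.41 + (2.3162) = 46.7262

$46.73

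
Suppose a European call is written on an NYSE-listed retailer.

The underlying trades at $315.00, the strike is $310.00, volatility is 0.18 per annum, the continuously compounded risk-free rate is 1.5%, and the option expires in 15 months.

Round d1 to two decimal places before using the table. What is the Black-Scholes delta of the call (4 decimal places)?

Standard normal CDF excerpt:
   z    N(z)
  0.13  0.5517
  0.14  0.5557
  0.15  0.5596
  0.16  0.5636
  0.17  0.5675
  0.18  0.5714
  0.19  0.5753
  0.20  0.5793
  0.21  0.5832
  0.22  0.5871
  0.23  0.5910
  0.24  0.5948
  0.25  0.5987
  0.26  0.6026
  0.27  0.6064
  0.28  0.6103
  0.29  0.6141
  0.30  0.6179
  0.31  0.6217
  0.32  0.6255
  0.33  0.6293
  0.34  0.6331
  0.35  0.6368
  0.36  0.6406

0.6064

T = 1.25;  σ√T = 0.2012
ln(S/K) + (r + σ²/2)T = ln(315/310) + (0.015 + 0.18²/2)·1.25 = 0.0160 + 0.0390 = 0.0550
d₁ = 0.0550 / 0.2012 = 0.2733 → 0.27
N(d₁) = N(0.27) = 0.6064
Δ_call = N(d₁) = 0.6064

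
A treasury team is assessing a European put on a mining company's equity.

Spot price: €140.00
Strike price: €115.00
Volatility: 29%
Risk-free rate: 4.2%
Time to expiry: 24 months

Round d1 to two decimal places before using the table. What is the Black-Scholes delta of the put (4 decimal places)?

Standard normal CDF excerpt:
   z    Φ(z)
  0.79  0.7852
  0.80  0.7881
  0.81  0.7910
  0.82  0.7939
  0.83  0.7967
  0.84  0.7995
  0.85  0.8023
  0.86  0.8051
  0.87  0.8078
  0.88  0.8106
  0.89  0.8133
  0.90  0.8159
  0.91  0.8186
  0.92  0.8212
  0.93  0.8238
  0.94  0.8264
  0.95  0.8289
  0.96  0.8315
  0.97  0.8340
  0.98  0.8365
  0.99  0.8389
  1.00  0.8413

-0.1867

σ√T = 0.29·√2 = 0.4101
ln(S/K) + (r + σ²/2)T = ln(140/115) + (0.042 + 0.29²/2)·2 = 0.1967 + 0.1681 = 0.3648
d₁ = 0.3648 / 0.4101 = 0.8895 which rounds to 0.89
N(d₁) = N(0.89) = 0.8133
Δ_put = N(d₁) − 1 = 0.8133 − 1 = -0.1867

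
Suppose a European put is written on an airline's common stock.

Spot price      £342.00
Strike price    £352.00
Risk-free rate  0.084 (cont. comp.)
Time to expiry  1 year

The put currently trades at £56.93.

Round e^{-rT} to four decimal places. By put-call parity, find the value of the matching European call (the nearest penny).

£75.30

exp(−rT) = exp(−0.084·1) = 0.9194
Put-call parity: C − P = S − K·e^(−rT) = 342 − 352·0.9194 = 342 − 323.6288 = 18.3712
C = P + (C − P) = 56.93 + (18.3712) = 75.3012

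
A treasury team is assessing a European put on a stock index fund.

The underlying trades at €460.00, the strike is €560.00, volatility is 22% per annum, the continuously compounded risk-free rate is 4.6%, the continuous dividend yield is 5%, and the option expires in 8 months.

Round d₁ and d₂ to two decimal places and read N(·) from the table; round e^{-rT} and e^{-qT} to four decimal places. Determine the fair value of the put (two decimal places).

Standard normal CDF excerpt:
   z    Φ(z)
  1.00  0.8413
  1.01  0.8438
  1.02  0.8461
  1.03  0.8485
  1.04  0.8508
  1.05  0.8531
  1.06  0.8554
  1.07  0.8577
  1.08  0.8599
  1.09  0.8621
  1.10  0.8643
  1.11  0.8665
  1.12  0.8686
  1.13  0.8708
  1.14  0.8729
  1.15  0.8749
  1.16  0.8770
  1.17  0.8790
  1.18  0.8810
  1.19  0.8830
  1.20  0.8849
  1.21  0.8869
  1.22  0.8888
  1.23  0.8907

σ√T = 0.22·√0.6667 = 0.1796
d₁ = [ln(460/560) + (0.046 − 0.05 + 0.22²/2)·0.6667] / 0.1796 = [-0.1967 + 0.0135] / 0.1796 = -1.0201 ≈ -1.02
d₂ = d₁ − σ√T = -1.0201 − 0.1796 = -1.1998 ≈ -1.20
e^(−qT) = e^(−0.05·0.6667) = 0.9672;  e^(−rT) = e^(−0.046·0.6667) = 0.9698
N(−d₂) = N(1.20) = 0.8849;  N(−d₁) = N(1.02) = 0.8461
P = 560·0.9698·0.8849 − 460·0.9672·0.8461 = 480.5786 − 376.4400 = 104.1385

€104.14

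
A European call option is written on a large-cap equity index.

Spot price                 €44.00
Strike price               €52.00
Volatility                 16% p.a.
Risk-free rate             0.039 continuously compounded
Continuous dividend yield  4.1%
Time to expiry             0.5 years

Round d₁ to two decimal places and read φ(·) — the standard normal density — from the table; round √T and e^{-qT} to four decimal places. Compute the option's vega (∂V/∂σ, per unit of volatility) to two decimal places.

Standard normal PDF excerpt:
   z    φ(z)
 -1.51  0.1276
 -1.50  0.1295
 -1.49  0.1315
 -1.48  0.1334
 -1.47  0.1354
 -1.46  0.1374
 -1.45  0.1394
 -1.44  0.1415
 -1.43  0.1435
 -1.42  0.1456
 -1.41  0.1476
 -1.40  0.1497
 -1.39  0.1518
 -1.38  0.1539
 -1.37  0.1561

4.37

σ√T = 0.16 × 0.7071 = 0.1131
d₁ = [ln(44/52) + (0.039 − 0.041 + 0.16²/2)·0.5] / 0.1131 = [-0.1671 + 0.0054] / 0.1131 = -1.4288 ≈ -1.43
√T = √0.5 = 0.7071
φ(d₁) = φ(-1.43) = 0.1435
exp(−qT) = exp(−0.041·0.5) = 0.9797
vega = S·exp(−qT)·φ(d₁)·√T = 44·0.9797·0.1435·0.7071 = 4.3740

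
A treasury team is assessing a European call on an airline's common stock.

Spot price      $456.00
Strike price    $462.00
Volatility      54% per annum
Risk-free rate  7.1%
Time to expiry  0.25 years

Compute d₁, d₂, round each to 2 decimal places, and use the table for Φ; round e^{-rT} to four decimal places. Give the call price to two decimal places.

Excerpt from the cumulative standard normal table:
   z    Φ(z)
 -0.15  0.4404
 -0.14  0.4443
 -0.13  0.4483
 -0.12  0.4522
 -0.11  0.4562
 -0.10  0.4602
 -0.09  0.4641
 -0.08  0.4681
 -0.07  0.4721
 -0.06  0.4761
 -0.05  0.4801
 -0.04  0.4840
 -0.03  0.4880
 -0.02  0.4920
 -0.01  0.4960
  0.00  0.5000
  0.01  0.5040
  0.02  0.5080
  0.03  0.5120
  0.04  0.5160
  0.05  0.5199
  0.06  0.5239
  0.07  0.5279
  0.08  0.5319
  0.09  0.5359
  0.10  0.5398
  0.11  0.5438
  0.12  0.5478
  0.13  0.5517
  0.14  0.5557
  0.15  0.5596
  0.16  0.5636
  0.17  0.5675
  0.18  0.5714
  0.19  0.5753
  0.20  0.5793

$49.94

σ√T = 0.54 × 0.5000 = 0.2700
d₁ = [ln(456/462) + (0.071 + 0.54²/2)·0.25] / 0.2700 = [-0.0131 + 0.0542] / 0.2700 = 0.1523 ≈ 0.15
d₂ = d₁ − σ√T = 0.1523 − 0.2700 = -0.1177 ≈ -0.12
e^(−rT) = e^(−0.071·0.25) = 0.9824
N(d₁) = N(0.15) = 0.5596;  N(d₂) = N(-0.12) = 0.4522
C = 456·0.5596 − 462·0.9824·0.4522 = 255.1776 − 205.2395 = 49.9381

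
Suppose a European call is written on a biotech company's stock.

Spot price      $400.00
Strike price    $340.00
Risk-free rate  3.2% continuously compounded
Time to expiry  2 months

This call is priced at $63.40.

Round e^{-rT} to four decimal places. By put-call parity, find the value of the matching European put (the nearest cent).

$1.60

e^(−rT) = e^(−0.032·0.1667) = 0.9947
Put-call parity: C − P = S − K·e^(−rT) = 400 − 340·0.9947 = 400 − 338.1980 = 61.8020
P = C − (C − P) = 63.40 − (61.8020) = 1.5980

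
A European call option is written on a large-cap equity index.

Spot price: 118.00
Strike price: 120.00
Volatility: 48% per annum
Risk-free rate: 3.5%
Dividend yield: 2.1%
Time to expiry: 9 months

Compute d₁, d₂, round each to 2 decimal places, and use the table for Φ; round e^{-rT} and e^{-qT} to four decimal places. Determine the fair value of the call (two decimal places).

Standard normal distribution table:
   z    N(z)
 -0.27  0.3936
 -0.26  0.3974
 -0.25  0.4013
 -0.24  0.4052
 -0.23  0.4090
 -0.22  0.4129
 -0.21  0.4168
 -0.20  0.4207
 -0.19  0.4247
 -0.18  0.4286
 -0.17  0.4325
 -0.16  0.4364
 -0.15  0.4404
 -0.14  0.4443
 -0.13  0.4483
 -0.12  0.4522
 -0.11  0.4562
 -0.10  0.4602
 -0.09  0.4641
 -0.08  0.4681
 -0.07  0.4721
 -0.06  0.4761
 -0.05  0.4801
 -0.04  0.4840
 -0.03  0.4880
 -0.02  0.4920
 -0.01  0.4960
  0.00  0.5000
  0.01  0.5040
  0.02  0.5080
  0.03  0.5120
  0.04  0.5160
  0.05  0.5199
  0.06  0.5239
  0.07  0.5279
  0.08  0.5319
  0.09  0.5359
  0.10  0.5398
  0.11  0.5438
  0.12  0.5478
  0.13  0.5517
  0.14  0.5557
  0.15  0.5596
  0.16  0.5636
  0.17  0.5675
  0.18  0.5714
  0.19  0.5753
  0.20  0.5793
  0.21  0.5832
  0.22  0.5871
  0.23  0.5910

18.56

T = 0.75;  σ√T = 0.4157
ln(S/K) + (r − q + σ²/2)T = ln(118/120) + (0.035 − 0.021 + 0.48²/2)·0.75 = -0.0168 + 0.0969 = 0.0801
d₁ = 0.0801 / 0.4157 = 0.1927 which rounds to 0.19
d₂ = d₁ − σ√T = 0.1927 − 0.4157 = -0.2230 which rounds to -0.22
e^(−qT) = e^(−0.021·0.75) = 0.9844;  e^(−rT) = e^(−0.035·0.75) = 0.9741
C = 118·0.9844·N(0.19) − 120·0.9741·N(-0.22) = 118·0.9844·0.5753 − 120·0.9741·0.4129 = 66.8264 − 48.2647 = 18.5617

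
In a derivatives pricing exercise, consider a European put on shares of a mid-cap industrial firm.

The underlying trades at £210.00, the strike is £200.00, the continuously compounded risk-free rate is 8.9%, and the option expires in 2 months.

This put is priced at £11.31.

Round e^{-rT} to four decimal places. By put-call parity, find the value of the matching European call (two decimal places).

£24.25

e^(−rT) = e^(−0.089·0.1667) = 0.9853
Put-call parity: C − P = S − K·e^(−rT) = 210 − 200·0.9853 = 210 − 197.0600 = 12.9400
C = P + (C − P) = 11.31 + (12.9400) = 24.2500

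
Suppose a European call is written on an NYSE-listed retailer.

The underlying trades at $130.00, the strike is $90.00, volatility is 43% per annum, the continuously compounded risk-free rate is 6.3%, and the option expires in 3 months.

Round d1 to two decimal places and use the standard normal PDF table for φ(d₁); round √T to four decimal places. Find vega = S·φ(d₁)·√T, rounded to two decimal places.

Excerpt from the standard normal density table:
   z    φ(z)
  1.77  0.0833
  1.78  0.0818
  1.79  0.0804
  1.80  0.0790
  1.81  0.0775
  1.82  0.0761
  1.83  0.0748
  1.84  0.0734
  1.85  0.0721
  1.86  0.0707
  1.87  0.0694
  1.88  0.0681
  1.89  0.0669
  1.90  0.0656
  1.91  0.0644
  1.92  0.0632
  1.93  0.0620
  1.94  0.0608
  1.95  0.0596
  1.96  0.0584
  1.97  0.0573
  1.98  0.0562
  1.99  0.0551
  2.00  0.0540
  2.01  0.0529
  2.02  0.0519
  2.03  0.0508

σ√T = 0.43 × 0.5000 = 0.2150
ln(S/K) + (r + σ²/2)T = ln(130/90) + (0.063 + 0.43²/2)·0.25 = 0.3677 + 0.0389 = 0.4066
d₁ = 0.4066 / 0.2150 = 1.8911 ≈ 1.89
√T = √0.25 = 0.5000
φ(d₁) = φ(1.89) = 0.0669
vega = S·φ(d₁)·√T = 130·0.0669·0.5000 = 4.3485
(Vega is the same for a European call and put with the same parameters.)

4.35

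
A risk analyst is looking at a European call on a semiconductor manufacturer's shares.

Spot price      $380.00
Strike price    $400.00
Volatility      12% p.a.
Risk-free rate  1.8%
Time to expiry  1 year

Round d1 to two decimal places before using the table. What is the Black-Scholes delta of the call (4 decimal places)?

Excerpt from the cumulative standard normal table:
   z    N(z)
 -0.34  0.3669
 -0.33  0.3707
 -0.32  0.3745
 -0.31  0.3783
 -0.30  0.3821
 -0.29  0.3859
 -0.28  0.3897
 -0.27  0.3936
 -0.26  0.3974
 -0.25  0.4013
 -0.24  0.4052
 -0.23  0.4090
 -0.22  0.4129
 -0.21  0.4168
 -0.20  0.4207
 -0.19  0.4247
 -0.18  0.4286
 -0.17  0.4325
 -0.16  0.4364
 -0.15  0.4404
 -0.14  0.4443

0.4129

T = 1;  σ√T = 0.1200
d₁ = [ln(380/400) + (0.018 + 0.12²/2)·1] / 0.1200 = [-0.0513 + 0.0252] / 0.1200 = -0.2174 which rounds to -0.22
N(d₁) = N(-0.22) = 0.4129
Δ_call = N(d₁) = 0.4129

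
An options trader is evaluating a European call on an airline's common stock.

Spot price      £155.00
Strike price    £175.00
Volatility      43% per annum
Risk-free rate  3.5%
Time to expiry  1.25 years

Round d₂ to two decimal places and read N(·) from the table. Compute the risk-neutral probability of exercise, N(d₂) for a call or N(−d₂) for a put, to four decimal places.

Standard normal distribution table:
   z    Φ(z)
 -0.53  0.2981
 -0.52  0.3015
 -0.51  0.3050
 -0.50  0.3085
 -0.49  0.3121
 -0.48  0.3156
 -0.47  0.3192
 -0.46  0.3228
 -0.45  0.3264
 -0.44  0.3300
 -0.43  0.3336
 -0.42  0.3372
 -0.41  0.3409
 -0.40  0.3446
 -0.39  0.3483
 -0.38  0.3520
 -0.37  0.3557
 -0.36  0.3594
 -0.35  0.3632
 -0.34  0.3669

0.3446

σ√T = 0.43·√1.25 = 0.4808
d₁ = [ln(155/175) + (0.035 + ½·0.43²)·1.25] / (σ√T) = (-0.1214 + 0.1593) / 0.4808 = 0.0789 ⇒ 0.08
d₂ = 0.0789 − 0.4808 = -0.4018 ⇒ -0.40
Risk-neutral Pr[S_T > K] = N(d₂) = N(-0.40) = 0.3446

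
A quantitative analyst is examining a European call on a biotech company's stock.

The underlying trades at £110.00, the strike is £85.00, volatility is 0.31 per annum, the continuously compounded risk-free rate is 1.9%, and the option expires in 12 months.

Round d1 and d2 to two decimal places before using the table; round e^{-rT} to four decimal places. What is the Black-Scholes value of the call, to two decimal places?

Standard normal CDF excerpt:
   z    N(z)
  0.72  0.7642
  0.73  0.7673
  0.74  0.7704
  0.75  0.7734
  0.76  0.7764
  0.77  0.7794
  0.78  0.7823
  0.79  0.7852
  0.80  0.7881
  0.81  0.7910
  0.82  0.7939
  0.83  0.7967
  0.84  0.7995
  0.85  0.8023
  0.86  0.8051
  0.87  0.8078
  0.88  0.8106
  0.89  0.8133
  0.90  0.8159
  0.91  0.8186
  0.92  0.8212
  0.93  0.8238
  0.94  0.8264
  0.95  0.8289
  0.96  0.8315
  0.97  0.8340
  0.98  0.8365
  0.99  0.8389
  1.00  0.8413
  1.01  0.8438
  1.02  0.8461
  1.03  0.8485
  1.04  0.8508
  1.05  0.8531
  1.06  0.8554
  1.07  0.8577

£29.59

T = 1;  σ√T = 0.3100
d₁ = [ln(110/85) + (0.019 + ½·0.31²)·1] / (σ√T) = (0.2578 + 0.0670) / 0.3100 = 1.0480 ≈ 1.05
d₂ = 1.0480 − 0.3100 = 0.7380 ≈ 0.74
exp(−rT) = exp(−0.019·1) = 0.9812
C = 110·N(1.05) − 85·0.9812·N(0.74) = 110·0.8531 − 85·0.9812·0.7704 = 93.8410 − 64.2529 = 29.5881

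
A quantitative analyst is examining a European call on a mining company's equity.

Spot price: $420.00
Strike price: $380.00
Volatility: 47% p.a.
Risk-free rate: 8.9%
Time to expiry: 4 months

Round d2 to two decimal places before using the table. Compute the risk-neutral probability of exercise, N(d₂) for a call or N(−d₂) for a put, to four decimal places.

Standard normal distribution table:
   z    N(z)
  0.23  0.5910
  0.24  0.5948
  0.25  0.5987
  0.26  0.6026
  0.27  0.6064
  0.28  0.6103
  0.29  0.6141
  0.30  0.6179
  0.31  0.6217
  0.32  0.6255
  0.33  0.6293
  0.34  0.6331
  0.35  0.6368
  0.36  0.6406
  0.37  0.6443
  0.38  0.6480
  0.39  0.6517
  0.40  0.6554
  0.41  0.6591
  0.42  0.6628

0.6331

σ√T = 0.47·√0.3333 = 0.2714
ln(S/K) + (r + σ²/2)T = ln(420/380) + (0.089 + 0.47²/2)·0.3333 = 0.1001 + 0.0665 = 0.1666
d₁ = 0.1666 / 0.2714 = 0.6138 ⇒ 0.61
d₂ = d₁ − σ√T = 0.6138 − 0.2714 = 0.3425 ⇒ 0.34
Risk-neutral Pr[S_T > K] = N(d₂) = N(0.34) = 0.6331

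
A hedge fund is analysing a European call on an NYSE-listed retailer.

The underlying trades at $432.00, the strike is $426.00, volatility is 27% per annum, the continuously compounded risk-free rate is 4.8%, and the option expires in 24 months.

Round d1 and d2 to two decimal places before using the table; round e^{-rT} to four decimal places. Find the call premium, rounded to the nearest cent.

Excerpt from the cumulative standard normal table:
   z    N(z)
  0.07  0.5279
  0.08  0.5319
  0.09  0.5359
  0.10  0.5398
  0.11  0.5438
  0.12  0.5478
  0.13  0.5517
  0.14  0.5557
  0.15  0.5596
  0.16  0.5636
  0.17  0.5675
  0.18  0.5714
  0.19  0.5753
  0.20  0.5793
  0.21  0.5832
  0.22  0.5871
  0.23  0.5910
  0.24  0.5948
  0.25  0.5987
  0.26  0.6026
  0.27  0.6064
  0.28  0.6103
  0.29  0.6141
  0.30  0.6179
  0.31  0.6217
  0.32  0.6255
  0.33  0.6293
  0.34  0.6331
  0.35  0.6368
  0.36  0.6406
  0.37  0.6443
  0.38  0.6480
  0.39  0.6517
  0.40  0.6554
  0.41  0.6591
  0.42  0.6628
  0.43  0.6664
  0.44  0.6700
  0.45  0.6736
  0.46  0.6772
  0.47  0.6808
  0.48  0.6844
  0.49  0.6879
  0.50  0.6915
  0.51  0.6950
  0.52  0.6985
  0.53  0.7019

$86.75

T = 2;  σ√T = 0.3818
d₁ = [ln(432/426) + (0.048 + 0.27²/2)·2] / 0.3818 = [0.0140 + 0.1689] / 0.3818 = 0.4790 which rounds to 0.48
d₂ = d₁ − σ√T = 0.4790 − 0.3818 = 0.0971 which rounds to 0.10
exp(−rT) = exp(−0.048·2) = 0.9085
N(d₁) = N(0.48) = 0.6844;  N(d₂) = N(0.10) = 0.5398
C = 432·0.6844 − 426·0.9085·0.5398 = 295.6608 − 208.9139 = 86.7469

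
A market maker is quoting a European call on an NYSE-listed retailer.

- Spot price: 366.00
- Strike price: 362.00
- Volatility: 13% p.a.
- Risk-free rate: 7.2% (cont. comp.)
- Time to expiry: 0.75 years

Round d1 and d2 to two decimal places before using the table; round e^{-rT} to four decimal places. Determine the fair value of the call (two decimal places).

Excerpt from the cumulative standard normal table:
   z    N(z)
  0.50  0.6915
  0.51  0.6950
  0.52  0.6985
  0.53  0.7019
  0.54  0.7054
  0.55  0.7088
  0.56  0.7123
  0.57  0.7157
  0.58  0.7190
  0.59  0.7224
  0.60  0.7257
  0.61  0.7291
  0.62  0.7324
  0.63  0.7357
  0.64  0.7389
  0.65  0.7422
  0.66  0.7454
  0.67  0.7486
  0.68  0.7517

σ√T = 0.13 × 0.8660 = 0.1126
d₁ = [ln(366/362) + (0.072 + ½·0.13²)·0.75] / (σ√T) = (0.0110 + 0.0603) / 0.1126 = 0.6335 ≈ 0.63
d₂ = 0.6335 − 0.1126 = 0.5210 ≈ 0.52
e^(−rT) = e^(−0.072·0.75) = 0.9474
C = 366·N(0.63) − 362·0.9474·N(0.52) = 366·0.7357 − 362·0.9474·0.6985 = 269.2662 − 239.5567 = 29.7095

29.71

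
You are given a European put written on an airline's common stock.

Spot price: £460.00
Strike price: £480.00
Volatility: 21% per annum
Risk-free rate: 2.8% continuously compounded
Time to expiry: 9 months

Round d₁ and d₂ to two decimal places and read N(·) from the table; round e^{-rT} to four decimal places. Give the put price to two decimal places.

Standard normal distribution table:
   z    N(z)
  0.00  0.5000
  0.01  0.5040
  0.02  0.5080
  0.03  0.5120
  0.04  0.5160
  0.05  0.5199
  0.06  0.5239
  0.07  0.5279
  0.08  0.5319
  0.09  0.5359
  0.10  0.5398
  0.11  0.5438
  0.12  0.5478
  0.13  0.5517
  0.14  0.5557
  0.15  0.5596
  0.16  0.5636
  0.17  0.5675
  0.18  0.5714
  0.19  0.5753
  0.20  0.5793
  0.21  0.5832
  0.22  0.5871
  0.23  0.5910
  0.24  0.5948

£38.59

σ√T = 0.21 × 0.8660 = 0.1819
d₁ = [ln(460/480) + (0.028 + ½·0.21²)·0.75] / (σ√T) = (-0.0426 + 0.0375) / 0.1819 = -0.0276 which rounds to -0.03
d₂ = -0.0276 − 0.1819 = -0.2095 which rounds to -0.21
exp(−rT) = exp(−0.028·0.75) = 0.9792
N(−d₂) = N(0.21) = 0.5832;  N(−d₁) = N(0.03) = 0.5120
P = 480·0.9792·0.5832 − 460·0.5120 = 274.1133 − 235.5200 = 38.5933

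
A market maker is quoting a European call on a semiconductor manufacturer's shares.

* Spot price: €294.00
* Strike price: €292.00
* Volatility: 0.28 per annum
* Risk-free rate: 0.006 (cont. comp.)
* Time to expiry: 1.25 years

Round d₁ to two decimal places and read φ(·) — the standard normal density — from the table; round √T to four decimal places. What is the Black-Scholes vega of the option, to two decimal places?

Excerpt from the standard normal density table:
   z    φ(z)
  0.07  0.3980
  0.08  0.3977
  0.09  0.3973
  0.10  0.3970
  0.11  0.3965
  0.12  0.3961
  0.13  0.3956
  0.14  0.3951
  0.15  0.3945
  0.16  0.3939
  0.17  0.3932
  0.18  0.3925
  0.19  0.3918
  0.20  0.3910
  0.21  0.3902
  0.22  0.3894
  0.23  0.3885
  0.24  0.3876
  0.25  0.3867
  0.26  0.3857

σ√T = 0.28 × 1.1180 = 0.3130
d₁ = [ln(294/292) + (0.006 + ½·0.28²)·1.25] / (σ√T) = (0.0068 + 0.0565) / 0.3130 = 0.2023 ≈ 0.20
√T = √1.25 = 1.1180
φ(d₁) = φ(0.20) = 0.3910
vega = S·φ(d₁)·√T = 294·0.3910·1.1180 = 128.5186

128.52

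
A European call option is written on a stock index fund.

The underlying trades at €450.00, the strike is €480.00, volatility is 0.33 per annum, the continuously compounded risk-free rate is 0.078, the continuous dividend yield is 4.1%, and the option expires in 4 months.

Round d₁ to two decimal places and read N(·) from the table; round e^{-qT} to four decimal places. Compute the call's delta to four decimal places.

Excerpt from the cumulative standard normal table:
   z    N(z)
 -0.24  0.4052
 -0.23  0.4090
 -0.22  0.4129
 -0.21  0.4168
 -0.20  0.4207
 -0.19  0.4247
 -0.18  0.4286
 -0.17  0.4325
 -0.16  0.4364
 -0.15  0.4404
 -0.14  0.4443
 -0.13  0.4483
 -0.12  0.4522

T = 0.3333;  σ√T = 0.1905
d₁ = [ln(450/480) + (0.078 − 0.041 + 0.33²/2)·0.3333] / 0.1905 = [-0.0645 + 0.0305] / 0.1905 = -0.1787 ≈ -0.18
N(d₁) = N(-0.18) = 0.4286
Δ_call = e^(−qT)·N(d₁) = 0.9864·0.4286 = 0.4228

0.4228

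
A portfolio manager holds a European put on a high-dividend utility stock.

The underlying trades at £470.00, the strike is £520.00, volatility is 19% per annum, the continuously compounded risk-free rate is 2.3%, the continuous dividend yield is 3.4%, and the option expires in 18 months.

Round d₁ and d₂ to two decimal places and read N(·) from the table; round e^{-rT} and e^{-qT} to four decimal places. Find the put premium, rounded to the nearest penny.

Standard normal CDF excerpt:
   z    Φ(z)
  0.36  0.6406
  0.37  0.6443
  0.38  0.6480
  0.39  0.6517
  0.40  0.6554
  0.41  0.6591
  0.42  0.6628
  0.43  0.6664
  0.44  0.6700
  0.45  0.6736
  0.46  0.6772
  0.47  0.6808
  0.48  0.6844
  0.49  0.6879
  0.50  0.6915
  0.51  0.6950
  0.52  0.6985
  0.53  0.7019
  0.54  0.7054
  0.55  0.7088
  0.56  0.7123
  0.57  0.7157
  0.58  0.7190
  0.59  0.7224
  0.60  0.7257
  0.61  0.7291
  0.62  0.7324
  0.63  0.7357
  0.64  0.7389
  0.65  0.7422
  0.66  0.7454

σ√T = 0.19·√1.5 = 0.2327
d₁ = [ln(470/520) + (0.023 − 0.034 + 0.19²/2)·1.5] / 0.2327 = [-0.1011 + 0.0106] / 0.2327 = -0.3890 ⇒ -0.39
d₂ = d₁ − σ√T = -0.3890 − 0.2327 = -0.6217 ⇒ -0.62
e^(−qT) = e^(−0.034·1.5) = 0.9503;  e^(−rT) = e^(−0.023·1.5) = 0.9661
P = 520·0.9661·N(0.62) − 470·0.9503·N(0.39) = 520·0.9661·0.7324 − 470·0.9503·0.6517 = 367.9373 − 291.0759 = 76.8613

£76.86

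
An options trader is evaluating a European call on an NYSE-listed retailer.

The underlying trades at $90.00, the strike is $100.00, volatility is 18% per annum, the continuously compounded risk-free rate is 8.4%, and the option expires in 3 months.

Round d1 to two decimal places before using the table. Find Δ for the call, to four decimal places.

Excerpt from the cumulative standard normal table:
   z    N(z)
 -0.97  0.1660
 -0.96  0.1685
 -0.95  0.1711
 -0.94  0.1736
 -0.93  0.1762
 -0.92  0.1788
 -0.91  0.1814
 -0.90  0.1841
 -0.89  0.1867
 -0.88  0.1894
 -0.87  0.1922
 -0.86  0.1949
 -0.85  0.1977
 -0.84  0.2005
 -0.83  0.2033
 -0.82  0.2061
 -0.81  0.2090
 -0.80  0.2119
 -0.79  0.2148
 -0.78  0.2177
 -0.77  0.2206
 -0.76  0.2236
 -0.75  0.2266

σ√T = 0.18·√0.25 = 0.0900
d₁ = [ln(90/100) + (0.084 + 0.18²/2)·0.25] / 0.0900 = [-0.1054 + 0.0251] / 0.0900 = -0.8923 → -0.89
N(d₁) = N(-0.89) = 0.1867
Δ_call = N(d₁) = 0.1867

0.1867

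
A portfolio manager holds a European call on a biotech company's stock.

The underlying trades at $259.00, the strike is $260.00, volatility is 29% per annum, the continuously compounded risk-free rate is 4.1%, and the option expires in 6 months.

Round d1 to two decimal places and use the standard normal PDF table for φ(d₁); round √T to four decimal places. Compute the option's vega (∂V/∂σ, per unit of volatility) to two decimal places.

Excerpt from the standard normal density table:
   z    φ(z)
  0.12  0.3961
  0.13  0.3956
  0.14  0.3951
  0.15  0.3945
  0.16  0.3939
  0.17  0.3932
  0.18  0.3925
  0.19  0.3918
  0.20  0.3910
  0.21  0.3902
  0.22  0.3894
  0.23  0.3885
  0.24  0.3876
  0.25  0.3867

σ√T = 0.29·√0.5 = 0.2051
ln(S/K) + (r + σ²/2)T = ln(259/260) + (0.041 + 0.29²/2)·0.5 = -0.0039 + 0.0415 = 0.0377
d₁ = 0.0377 / 0.2051 = 0.1837 → 0.18
√T = √0.5 = 0.7071
φ(d₁) = φ(0.18) = 0.3925
vega = S·φ(d₁)·√T = 259·0.3925·0.7071 = 71.8820

71.88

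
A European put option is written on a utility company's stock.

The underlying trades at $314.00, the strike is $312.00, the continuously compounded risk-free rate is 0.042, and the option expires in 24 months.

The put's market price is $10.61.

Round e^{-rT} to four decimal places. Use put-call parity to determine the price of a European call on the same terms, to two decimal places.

$37.76

e^(−rT) = e^(−0.042·2) = 0.9194
Put-call parity: C − P = S − K·e^(−rT) = 314 − 312·0.9194 = 314 − 286.8528 = 27.1472
C = P + (C − P) = 10.61 + (27.1472) = 37.7572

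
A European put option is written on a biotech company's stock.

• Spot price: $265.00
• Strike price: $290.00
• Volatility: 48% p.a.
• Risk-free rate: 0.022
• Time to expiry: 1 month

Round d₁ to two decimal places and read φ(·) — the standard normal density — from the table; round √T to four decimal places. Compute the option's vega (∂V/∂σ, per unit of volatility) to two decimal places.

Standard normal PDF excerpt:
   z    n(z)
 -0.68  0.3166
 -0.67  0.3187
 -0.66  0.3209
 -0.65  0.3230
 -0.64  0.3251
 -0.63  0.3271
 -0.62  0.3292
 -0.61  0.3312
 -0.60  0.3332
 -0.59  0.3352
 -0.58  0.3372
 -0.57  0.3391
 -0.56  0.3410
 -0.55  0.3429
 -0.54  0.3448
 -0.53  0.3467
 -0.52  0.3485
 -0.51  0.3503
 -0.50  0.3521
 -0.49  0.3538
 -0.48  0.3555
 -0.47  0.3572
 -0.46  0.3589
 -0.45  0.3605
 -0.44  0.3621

σ√T = 0.48·√0.08333 = 0.1386
d₁ = [ln(265/290) + (0.022 + ½·0.48²)·0.08333] / (σ√T) = (-0.0902 + 0.0114) / 0.1386 = -0.5681 → -0.57
√T = √0.08333 = 0.2887
φ(d₁) = φ(-0.57) = 0.3391
vega = S·φ(d₁)·√T = 265·0.3391·0.2887 = 25.9430

25.94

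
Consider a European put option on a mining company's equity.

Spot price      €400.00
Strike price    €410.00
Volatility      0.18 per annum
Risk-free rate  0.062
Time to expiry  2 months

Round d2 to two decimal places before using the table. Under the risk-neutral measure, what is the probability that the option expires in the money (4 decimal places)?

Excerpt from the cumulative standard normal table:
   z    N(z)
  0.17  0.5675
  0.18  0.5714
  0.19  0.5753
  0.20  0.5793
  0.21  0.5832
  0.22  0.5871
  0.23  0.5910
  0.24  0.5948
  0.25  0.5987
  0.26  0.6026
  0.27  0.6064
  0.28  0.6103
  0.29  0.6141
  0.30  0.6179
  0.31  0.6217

σ√T = 0.18 × 0.4082 = 0.0735
d₁ = [ln(400/410) + (0.062 + ½·0.18²)·0.1667] / (σ√T) = (-0.0247 + 0.0130) / 0.0735 = -0.1587 → -0.16
d₂ = -0.1587 − 0.0735 = -0.2321 → -0.23
Pr(exercise) under Q = N(−d₂) = N(0.23) = 0.5910

0.5910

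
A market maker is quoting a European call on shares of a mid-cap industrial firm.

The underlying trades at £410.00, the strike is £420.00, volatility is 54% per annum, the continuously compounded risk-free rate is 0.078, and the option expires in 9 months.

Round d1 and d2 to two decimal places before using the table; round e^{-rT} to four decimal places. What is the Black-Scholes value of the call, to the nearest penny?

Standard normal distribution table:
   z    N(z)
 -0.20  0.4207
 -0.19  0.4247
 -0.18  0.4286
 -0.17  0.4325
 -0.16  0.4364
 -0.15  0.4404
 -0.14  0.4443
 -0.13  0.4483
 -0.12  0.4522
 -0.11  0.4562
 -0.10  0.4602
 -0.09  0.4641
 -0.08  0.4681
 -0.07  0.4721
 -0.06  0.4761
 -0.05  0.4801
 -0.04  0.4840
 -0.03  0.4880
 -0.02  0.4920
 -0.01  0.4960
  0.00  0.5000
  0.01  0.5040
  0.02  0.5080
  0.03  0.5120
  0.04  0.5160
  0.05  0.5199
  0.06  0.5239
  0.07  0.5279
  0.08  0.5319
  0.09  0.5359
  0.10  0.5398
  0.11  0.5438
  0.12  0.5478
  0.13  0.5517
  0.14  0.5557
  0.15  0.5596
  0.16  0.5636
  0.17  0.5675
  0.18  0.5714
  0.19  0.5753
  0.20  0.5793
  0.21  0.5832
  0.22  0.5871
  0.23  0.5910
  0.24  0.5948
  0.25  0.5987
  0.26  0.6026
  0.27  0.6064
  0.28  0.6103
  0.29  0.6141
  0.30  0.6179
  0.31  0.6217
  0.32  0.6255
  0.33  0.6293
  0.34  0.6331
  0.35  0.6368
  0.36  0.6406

σ√T = 0.54 × 0.8660 = 0.4677
d₁ = [ln(410/420) + (0.078 + 0.54²/2)·0.75] / 0.4677 = [-0.0241 + 0.1678] / 0.4677 = 0.3074 → 0.31
d₂ = d₁ − σ√T = 0.3074 − 0.4677 = -0.1603 → -0.16
exp(−rT) = exp(−0.078·0.75) = 0.9432
C = 410·N(0.31) − 420·0.9432·N(-0.16) = 410·0.6217 − 420·0.9432·0.4364 = 254.8970 − 172.8772 = 82.0198

£82.02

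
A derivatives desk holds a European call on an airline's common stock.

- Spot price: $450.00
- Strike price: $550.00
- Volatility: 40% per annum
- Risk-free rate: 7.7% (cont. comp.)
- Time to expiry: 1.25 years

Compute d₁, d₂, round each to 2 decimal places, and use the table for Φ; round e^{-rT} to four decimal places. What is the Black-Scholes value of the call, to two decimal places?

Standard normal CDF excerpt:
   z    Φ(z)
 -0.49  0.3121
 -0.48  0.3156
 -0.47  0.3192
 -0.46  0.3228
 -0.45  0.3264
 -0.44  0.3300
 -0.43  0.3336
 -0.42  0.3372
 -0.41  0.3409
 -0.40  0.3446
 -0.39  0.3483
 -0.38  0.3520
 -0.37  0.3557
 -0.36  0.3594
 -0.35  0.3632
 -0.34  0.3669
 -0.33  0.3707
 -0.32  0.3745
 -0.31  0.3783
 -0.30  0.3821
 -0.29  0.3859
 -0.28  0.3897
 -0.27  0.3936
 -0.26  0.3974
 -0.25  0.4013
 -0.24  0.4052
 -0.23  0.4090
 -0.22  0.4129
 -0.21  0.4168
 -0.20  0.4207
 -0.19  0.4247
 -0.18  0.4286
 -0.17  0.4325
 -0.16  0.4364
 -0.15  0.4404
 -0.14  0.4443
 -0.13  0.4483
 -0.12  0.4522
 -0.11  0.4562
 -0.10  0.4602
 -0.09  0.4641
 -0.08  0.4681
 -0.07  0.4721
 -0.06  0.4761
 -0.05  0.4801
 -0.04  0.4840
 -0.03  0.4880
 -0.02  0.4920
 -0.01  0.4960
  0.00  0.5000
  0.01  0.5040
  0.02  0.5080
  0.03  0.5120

σ√T = 0.4·√1.25 = 0.4472
d₁ = [ln(450/550) + (0.077 + ½·0.4²)·1.25] / (σ√T) = (-0.2007 + 0.1963) / 0.4472 = -0.0099 ≈ -0.01
d₂ = -0.0099 − 0.4472 = -0.4571 ≈ -0.46
exp(−rT) = exp(−0.077·1.25) = 0.9082
C = 450·N(-0.01) − 550·0.9082·N(-0.46) = 450·0.4960 − 550·0.9082·0.3228 = 223.2000 − 161.2418 = 61.9582

$61.96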